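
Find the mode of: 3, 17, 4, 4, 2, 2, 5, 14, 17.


Frequencies: 2:2, 3:1, 4:2, 5:1, 14:1, 17:2
Max frequency = 2
Mode = 2, 4, 17

Mode = 2, 4, 17


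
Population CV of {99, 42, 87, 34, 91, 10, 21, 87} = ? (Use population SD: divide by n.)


Mean = 58.8750
SD = 33.4494
CV = (33.4494/58.8750)*100 = 56.8142%

CV = 56.8142%


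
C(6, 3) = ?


C(6,3) = 6!/(3! × 3!)
= 720/(6 × 6)
= 20

C(6,3) = 20


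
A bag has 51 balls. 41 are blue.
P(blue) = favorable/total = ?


P = 41/51 = 0.8039

P = 0.8039


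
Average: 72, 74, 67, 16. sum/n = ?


Sum = 72 + 74 + 67 + 16 = 229
n = 4
Mean = 229/4 = 57.2500

Mean = 57.2500


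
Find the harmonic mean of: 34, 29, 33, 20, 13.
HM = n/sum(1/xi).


Sum of reciprocals = 1/34 + 1/29 + 1/33 + 1/20 + 1/13 = 0.221121
HM = 5/0.221121 = 22.6121

HM = 22.6121


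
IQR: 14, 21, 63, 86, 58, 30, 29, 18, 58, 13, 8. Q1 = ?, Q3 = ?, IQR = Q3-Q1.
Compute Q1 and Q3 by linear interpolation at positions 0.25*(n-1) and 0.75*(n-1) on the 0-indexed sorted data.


Sorted: 8, 13, 14, 18, 21, 29, 30, 58, 58, 63, 86
Q1 (25th %ile) = 16.0000
Q3 (75th %ile) = 58.0000
IQR = 58.0000 - 16.0000 = 42.0000

IQR = 42.0000


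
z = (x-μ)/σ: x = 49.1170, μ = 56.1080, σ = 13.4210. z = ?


z = (49.1170 - 56.1080)/13.4210
= -6.9910/13.4210
= -0.5209

z = -0.5209


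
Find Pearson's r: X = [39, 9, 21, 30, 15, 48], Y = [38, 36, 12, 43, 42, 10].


Mean X = 27.0000, Mean Y = 30.1667
SD X = 13.527749, SD Y = 13.764891
Cov = -71.500000
r = -71.500000/(13.527749*13.764891) = -0.3840

r = -0.3840


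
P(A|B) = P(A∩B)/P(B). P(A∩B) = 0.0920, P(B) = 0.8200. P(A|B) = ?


P(A|B) = 0.0920/0.8200 = 0.1122

P(A|B) = 0.1122


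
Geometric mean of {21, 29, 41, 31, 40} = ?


Product = 21 × 29 × 41 × 31 × 40 = 30961560
GM = 30961560^(1/5) = 31.4894

GM = 31.4894


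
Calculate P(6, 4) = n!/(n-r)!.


P(6,4) = 6!/2!
= 720/2
= 360

P(6,4) = 360


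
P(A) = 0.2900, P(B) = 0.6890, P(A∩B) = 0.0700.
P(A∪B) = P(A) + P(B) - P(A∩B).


P(A∪B) = 0.2900 + 0.6890 - 0.0700
= 0.9790 - 0.0700
= 0.9090

P(A∪B) = 0.9090


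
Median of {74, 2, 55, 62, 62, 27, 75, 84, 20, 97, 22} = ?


Sorted: 2, 20, 22, 27, 55, 62, 62, 74, 75, 84, 97
n = 11 (odd)
Middle value = 62

Median = 62


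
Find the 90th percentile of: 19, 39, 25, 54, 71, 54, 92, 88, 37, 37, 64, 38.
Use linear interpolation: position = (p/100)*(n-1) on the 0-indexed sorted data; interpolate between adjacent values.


Sorted: 19, 25, 37, 37, 38, 39, 54, 54, 64, 71, 88, 92
n = 12
Index = 90/100 * 11 = 9.9000
Lower = data[9] = 71, Upper = data[10] = 88
P90 = 71 + 0.9000*(17) = 86.3000

P90 = 86.3000


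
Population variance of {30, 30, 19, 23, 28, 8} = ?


Mean = 23.0000
Squared deviations: 49.0000, 49.0000, 16.0000, 0, 25.0000, 225.0000
Sum = 364.0000
Variance = 364.0000/6 = 60.6667

Variance = 60.6667


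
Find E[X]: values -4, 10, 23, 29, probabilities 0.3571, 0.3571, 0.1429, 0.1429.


E[X] = -4*0.3571 + 10*0.3571 + 23*0.1429 + 29*0.1429
= -1.4284 + 3.5710 + 3.2867 + 4.1441
= 9.5734

E[X] = 9.5734


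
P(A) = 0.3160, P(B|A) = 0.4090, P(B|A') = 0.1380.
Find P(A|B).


P(B) = P(B|A)*P(A) + P(B|A')*P(A')
= 0.4090*0.3160 + 0.1380*0.6840
= 0.129244 + 0.094392 = 0.223636
P(A|B) = 0.129244/0.223636 = 0.5779

P(A|B) = 0.5779


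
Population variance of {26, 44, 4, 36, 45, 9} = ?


Mean = 27.3333
Squared deviations: 1.7778, 277.7778, 544.4444, 75.1111, 312.1111, 336.1111
Sum = 1547.3333
Variance = 1547.3333/6 = 257.8889

Variance = 257.8889


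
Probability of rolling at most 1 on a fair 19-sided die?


Favorable outcomes (roll ≤ 1): 1
Total outcomes = 19
P = 1/19 = 0.0526

P = 0.0526


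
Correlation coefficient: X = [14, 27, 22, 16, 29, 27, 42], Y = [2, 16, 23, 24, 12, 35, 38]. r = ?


Mean X = 25.2857, Mean Y = 21.4286
SD X = 8.647283, SD Y = 11.733434
Cov = 63.734694
r = 63.734694/(8.647283*11.733434) = 0.6282

r = 0.6282


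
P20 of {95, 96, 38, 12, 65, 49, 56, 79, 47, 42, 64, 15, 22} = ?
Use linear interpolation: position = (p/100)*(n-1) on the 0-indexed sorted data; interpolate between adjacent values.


Sorted: 12, 15, 22, 38, 42, 47, 49, 56, 64, 65, 79, 95, 96
n = 13
Index = 20/100 * 12 = 2.4000
Lower = data[2] = 22, Upper = data[3] = 38
P20 = 22 + 0.4000*(16) = 28.4000

P20 = 28.4000


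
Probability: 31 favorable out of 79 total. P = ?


P = 31/79 = 0.3924

P = 0.3924


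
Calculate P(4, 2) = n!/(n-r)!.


P(4,2) = 4!/2!
= 24/2
= 12

P(4,2) = 12


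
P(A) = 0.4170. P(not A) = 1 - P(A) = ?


P(not A) = 1 - 0.4170 = 0.5830

P(not A) = 0.5830


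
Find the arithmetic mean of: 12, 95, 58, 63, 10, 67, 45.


Sum = 12 + 95 + 58 + 63 + 10 + 67 + 45 = 350
n = 7
Mean = 350/7 = 50.0000

Mean = 50.0000


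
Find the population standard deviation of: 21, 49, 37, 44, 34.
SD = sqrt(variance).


Mean = 37.0000
Variance = 91.6000
SD = sqrt(91.6000) = 9.5708

SD = 9.5708


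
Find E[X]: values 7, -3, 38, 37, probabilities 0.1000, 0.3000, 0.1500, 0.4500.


E[X] = 7*0.1000 - 3*0.3000 + 38*0.1500 + 37*0.4500
= 0.7000 - 0.9000 + 5.7000 + 16.6500
= 22.1500

E[X] = 22.1500


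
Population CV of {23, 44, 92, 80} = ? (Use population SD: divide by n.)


Mean = 59.7500
SD = 27.6077
CV = (27.6077/59.7500)*100 = 46.2054%

CV = 46.2054%


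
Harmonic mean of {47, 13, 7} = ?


Sum of reciprocals = 1/47 + 1/13 + 1/7 = 0.241057
HM = 3/0.241057 = 12.4452

HM = 12.4452


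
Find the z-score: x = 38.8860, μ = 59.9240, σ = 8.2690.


z = (38.8860 - 59.9240)/8.2690
= -21.0380/8.2690
= -2.5442

z = -2.5442


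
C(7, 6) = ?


C(7,6) = 7!/(6! × 1!)
= 5040/(720 × 1)
= 7

C(7,6) = 7


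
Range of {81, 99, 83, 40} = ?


Max = 99, Min = 40
Range = 99 - 40 = 59

Range = 59


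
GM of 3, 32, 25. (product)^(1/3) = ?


Product = 3 × 32 × 25 = 2400
GM = 2400^(1/3) = 13.3887

GM = 13.3887


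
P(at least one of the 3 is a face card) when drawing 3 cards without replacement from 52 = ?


P(at least one) = 1 - P(none)
P(none) = (40/52) × (39/51) × (38/50) = 0.447059
P(at least one) = 1 - 0.447059 = 0.5529

P = 0.5529


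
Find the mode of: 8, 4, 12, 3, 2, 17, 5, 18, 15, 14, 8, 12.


Frequencies: 2:1, 3:1, 4:1, 5:1, 8:2, 12:2, 14:1, 15:1, 17:1, 18:1
Max frequency = 2
Mode = 8, 12

Mode = 8, 12


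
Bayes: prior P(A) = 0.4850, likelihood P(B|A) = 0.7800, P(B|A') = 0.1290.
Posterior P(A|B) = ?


P(B) = P(B|A)*P(A) + P(B|A')*P(A')
= 0.7800*0.4850 + 0.1290*0.5150
= 0.378300 + 0.066435 = 0.444735
P(A|B) = 0.378300/0.444735 = 0.8506

P(A|B) = 0.8506


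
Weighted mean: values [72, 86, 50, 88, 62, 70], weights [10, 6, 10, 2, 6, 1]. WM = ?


Numerator = 72*10 + 86*6 + 50*10 + 88*2 + 62*6 + 70*1 = 2354
Denominator = 10 + 6 + 10 + 2 + 6 + 1 = 35
WM = 2354/35 = 67.2571

WM = 67.2571


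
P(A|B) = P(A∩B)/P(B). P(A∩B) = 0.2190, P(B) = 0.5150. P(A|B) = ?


P(A|B) = 0.2190/0.5150 = 0.4252

P(A|B) = 0.4252


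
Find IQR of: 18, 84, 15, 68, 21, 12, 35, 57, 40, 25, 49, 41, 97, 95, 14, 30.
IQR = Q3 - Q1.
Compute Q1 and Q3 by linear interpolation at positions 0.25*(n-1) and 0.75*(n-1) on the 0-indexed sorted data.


Sorted: 12, 14, 15, 18, 21, 25, 30, 35, 40, 41, 49, 57, 68, 84, 95, 97
Q1 (25th %ile) = 20.2500
Q3 (75th %ile) = 59.7500
IQR = 59.7500 - 20.2500 = 39.5000

IQR = 39.5000


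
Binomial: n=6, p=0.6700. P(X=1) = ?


C(6,1) = 6
p^1 = 0.670000
(1-p)^5 = 0.003914
P = 6 * 0.670000 * 0.003914 = 0.0157

P(X=1) = 0.0157


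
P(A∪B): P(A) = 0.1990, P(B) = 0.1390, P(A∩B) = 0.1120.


P(A∪B) = 0.1990 + 0.1390 - 0.1120
= 0.3380 - 0.1120
= 0.2260

P(A∪B) = 0.2260


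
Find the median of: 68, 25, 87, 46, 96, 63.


Sorted: 25, 46, 63, 68, 87, 96
n = 6 (even)
Middle values: 63 and 68
Median = (63+68)/2 = 65.5000

Median = 65.5000


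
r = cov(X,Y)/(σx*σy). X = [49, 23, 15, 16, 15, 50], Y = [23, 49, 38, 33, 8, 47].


Mean X = 28.0000, Mean Y = 33.0000
SD X = 15.448840, SD Y = 14.153916
Cov = 46.333333
r = 46.333333/(15.448840*14.153916) = 0.2119

r = 0.2119


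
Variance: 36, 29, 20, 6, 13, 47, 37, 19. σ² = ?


Mean = 25.8750
Squared deviations: 102.5156, 9.7656, 34.5156, 395.0156, 165.7656, 446.2656, 123.7656, 47.2656
Sum = 1324.8750
Variance = 1324.8750/8 = 165.6094

Variance = 165.6094


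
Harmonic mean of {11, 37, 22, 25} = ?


Sum of reciprocals = 1/11 + 1/37 + 1/22 + 1/25 = 0.203391
HM = 4/0.203391 = 19.6666

HM = 19.6666


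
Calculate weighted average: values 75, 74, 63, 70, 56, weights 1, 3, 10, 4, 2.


Numerator = 75*1 + 74*3 + 63*10 + 70*4 + 56*2 = 1319
Denominator = 1 + 3 + 10 + 4 + 2 = 20
WM = 1319/20 = 65.9500

WM = 65.9500


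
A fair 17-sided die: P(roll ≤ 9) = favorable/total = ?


Favorable outcomes (roll ≤ 9): 9
Total outcomes = 17
P = 9/17 = 0.5294

P = 0.5294


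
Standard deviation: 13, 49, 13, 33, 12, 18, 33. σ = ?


Mean = 24.4286
Variance = 172.5306
SD = sqrt(172.5306) = 13.1351

SD = 13.1351


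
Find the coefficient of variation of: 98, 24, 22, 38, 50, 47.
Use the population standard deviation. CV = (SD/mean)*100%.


Mean = 46.5000
SD = 25.3097
CV = (25.3097/46.5000)*100 = 54.4296%

CV = 54.4296%


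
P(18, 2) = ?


P(18,2) = 18!/16!
= 6402373705728000/20922789888000
= 306

P(18,2) = 306


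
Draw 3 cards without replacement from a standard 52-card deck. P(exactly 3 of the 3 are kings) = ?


Hypergeometric: P(X=3) = C(4,3)·C(48,0) / C(52,3)
= 4 × 1 / 22100
= 4/22100 = 0.0002

P = 0.0002


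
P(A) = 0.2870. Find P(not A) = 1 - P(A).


P(not A) = 1 - 0.2870 = 0.7130

P(not A) = 0.7130


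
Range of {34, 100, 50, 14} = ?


Max = 100, Min = 14
Range = 100 - 14 = 86

Range = 86


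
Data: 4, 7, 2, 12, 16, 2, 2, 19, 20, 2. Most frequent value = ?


Frequencies: 2:4, 4:1, 7:1, 12:1, 16:1, 19:1, 20:1
Max frequency = 4
Mode = 2

Mode = 2


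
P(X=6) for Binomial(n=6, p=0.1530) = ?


C(6,6) = 1
p^6 = 1.282769e-05
(1-p)^0 = 1.000000
P = 1 * 1.282769e-05 * 1.000000 = 1.2828e-05

P(X=6) = 1.2828e-05


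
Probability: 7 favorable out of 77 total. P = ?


P = 7/77 = 0.0909

P = 0.0909


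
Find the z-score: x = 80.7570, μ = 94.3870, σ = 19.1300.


z = (80.7570 - 94.3870)/19.1300
= -13.6300/19.1300
= -0.7125

z = -0.7125


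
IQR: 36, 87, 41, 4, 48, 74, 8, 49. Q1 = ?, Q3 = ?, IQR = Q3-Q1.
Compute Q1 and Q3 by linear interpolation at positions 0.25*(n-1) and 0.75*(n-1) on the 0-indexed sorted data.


Sorted: 4, 8, 36, 41, 48, 49, 74, 87
Q1 (25th %ile) = 29.0000
Q3 (75th %ile) = 55.2500
IQR = 55.2500 - 29.0000 = 26.2500

IQR = 26.2500


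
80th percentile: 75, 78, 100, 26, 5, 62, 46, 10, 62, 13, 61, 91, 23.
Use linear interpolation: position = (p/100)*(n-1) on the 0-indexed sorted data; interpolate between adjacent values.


Sorted: 5, 10, 13, 23, 26, 46, 61, 62, 62, 75, 78, 91, 100
n = 13
Index = 80/100 * 12 = 9.6000
Lower = data[9] = 75, Upper = data[10] = 78
P80 = 75 + 0.6000*(3) = 76.8000

P80 = 76.8000


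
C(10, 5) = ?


C(10,5) = 10!/(5! × 5!)
= 3628800/(120 × 120)
= 252

C(10,5) = 252


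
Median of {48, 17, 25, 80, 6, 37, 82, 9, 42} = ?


Sorted: 6, 9, 17, 25, 37, 42, 48, 80, 82
n = 9 (odd)
Middle value = 37

Median = 37


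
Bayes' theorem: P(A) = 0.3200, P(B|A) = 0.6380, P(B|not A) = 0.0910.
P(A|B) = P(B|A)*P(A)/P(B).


P(B) = P(B|A)*P(A) + P(B|A')*P(A')
= 0.6380*0.3200 + 0.0910*0.6800
= 0.204160 + 0.061880 = 0.266040
P(A|B) = 0.204160/0.266040 = 0.7674

P(A|B) = 0.7674


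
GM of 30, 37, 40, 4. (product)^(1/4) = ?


Product = 30 × 37 × 40 × 4 = 177600
GM = 177600^(1/4) = 20.5287

GM = 20.5287


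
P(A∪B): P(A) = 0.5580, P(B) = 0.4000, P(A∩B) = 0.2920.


P(A∪B) = 0.5580 + 0.4000 - 0.2920
= 0.9580 - 0.2920
= 0.6660

P(A∪B) = 0.6660


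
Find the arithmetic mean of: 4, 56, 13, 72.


Sum = 4 + 56 + 13 + 72 = 145
n = 4
Mean = 145/4 = 36.2500

Mean = 36.2500


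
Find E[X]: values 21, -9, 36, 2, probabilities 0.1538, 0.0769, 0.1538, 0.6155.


E[X] = 21*0.1538 - 9*0.0769 + 36*0.1538 + 2*0.6155
= 3.2298 - 0.6921 + 5.5368 + 1.2310
= 9.3055

E[X] = 9.3055


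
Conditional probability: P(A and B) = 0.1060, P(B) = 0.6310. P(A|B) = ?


P(A|B) = 0.1060/0.6310 = 0.1680

P(A|B) = 0.1680


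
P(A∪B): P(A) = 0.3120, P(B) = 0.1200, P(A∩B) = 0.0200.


P(A∪B) = 0.3120 + 0.1200 - 0.0200
= 0.4320 - 0.0200
= 0.4120

P(A∪B) = 0.4120


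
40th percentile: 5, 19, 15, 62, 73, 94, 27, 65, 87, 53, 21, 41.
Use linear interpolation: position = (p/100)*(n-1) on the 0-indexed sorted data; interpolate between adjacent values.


Sorted: 5, 15, 19, 21, 27, 41, 53, 62, 65, 73, 87, 94
n = 12
Index = 40/100 * 11 = 4.4000
Lower = data[4] = 27, Upper = data[5] = 41
P40 = 27 + 0.4000*(14) = 32.6000

P40 = 32.6000


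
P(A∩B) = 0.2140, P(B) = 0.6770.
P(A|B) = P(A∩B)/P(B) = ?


P(A|B) = 0.2140/0.6770 = 0.3161

P(A|B) = 0.3161


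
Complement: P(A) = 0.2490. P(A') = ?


P(not A) = 1 - 0.2490 = 0.7510

P(not A) = 0.7510


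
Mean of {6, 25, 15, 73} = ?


Sum = 6 + 25 + 15 + 73 = 119
n = 4
Mean = 119/4 = 29.7500

Mean = 29.7500


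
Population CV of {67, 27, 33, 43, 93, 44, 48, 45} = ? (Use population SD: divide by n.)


Mean = 50.0000
SD = 19.5895
CV = (19.5895/50.0000)*100 = 39.1791%

CV = 39.1791%


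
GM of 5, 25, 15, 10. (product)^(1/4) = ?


Product = 5 × 25 × 15 × 10 = 18750
GM = 18750^(1/4) = 11.7017

GM = 11.7017


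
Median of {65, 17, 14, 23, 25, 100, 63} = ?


Sorted: 14, 17, 23, 25, 63, 65, 100
n = 7 (odd)
Middle value = 25

Median = 25


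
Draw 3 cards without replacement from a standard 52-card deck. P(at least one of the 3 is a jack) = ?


P(at least one) = 1 - P(none)
P(none) = (48/52) × (47/51) × (46/50) = 0.782624
P(at least one) = 1 - 0.782624 = 0.2174

P = 0.2174


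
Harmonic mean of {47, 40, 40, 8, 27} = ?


Sum of reciprocals = 1/47 + 1/40 + 1/40 + 1/8 + 1/27 = 0.233314
HM = 5/0.233314 = 21.4304

HM = 21.4304


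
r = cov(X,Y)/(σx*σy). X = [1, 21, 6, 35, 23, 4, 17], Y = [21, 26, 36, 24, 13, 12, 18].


Mean X = 15.2857, Mean Y = 21.4286
SD X = 11.347930, SD Y = 7.669180
Cov = -2.408163
r = -2.408163/(11.347930*7.669180) = -0.0277

r = -0.0277


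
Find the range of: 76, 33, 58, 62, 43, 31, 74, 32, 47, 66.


Max = 76, Min = 31
Range = 76 - 31 = 45

Range = 45


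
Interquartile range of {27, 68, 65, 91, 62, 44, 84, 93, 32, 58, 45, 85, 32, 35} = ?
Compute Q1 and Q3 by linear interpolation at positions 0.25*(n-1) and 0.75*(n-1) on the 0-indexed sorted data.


Sorted: 27, 32, 32, 35, 44, 45, 58, 62, 65, 68, 84, 85, 91, 93
Q1 (25th %ile) = 37.2500
Q3 (75th %ile) = 80.0000
IQR = 80.0000 - 37.2500 = 42.7500

IQR = 42.7500


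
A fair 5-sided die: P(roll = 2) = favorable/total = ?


Favorable outcomes (roll = 2): 1
Total outcomes = 5
P = 1/5 = 0.2000

P = 0.2000


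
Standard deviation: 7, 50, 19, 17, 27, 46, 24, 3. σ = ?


Mean = 24.1250
Variance = 246.6094
SD = sqrt(246.6094) = 15.7038

SD = 15.7038


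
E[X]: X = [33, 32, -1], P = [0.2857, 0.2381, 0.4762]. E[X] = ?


E[X] = 33*0.2857 + 32*0.2381 - 1*0.4762
= 9.4281 + 7.6192 - 0.4762
= 16.5711

E[X] = 16.5711


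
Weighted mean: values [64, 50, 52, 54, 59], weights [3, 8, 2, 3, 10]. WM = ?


Numerator = 64*3 + 50*8 + 52*2 + 54*3 + 59*10 = 1448
Denominator = 3 + 8 + 2 + 3 + 10 = 26
WM = 1448/26 = 55.6923

WM = 55.6923


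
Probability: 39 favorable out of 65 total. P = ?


P = 39/65 = 0.6000

P = 0.6000


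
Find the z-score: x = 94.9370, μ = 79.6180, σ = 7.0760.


z = (94.9370 - 79.6180)/7.0760
= 15.3190/7.0760
= 2.1649

z = 2.1649


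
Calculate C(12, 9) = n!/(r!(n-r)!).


C(12,9) = 12!/(9! × 3!)
= 479001600/(362880 × 6)
= 220

C(12,9) = 220


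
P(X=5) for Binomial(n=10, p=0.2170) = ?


C(10,5) = 252
p^5 = 0.000481
(1-p)^5 = 0.294313
P = 252 * 0.000481 * 0.294313 = 0.0357

P(X=5) = 0.0357


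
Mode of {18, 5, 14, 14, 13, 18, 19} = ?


Frequencies: 5:1, 13:1, 14:2, 18:2, 19:1
Max frequency = 2
Mode = 14, 18

Mode = 14, 18


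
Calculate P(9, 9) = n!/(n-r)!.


P(9,9) = 9!/0!
= 362880/1
= 362880

P(9,9) = 362880


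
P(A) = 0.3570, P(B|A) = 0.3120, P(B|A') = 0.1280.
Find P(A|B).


P(B) = P(B|A)*P(A) + P(B|A')*P(A')
= 0.3120*0.3570 + 0.1280*0.6430
= 0.111384 + 0.082304 = 0.193688
P(A|B) = 0.111384/0.193688 = 0.5751

P(A|B) = 0.5751


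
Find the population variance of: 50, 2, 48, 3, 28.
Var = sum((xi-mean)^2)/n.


Mean = 26.2000
Squared deviations: 566.4400, 585.6400, 475.2400, 538.2400, 3.2400
Sum = 2168.8000
Variance = 2168.8000/5 = 433.7600

Variance = 433.7600


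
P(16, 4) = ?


P(16,4) = 16!/12!
= 20922789888000/479001600
= 43680

P(16,4) = 43680


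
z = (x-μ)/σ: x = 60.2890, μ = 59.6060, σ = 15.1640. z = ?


z = (60.2890 - 59.6060)/15.1640
= 0.6830/15.1640
= 0.0450

z = 0.0450


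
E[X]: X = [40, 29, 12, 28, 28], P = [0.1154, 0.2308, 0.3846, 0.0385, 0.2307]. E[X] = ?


E[X] = 40*0.1154 + 29*0.2308 + 12*0.3846 + 28*0.0385 + 28*0.2307
= 4.6160 + 6.6932 + 4.6152 + 1.0780 + 6.4596
= 23.4620

E[X] = 23.4620


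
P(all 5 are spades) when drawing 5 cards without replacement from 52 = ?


P(all spades) = (13/52) × (12/51) × (11/50) × (10/49) × (9/48)
= 0.0005

P = 0.0005


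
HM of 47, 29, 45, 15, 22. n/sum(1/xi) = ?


Sum of reciprocals = 1/47 + 1/29 + 1/45 + 1/15 + 1/22 = 0.190103
HM = 5/0.190103 = 26.3016

HM = 26.3016


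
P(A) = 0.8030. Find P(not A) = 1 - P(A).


P(not A) = 1 - 0.8030 = 0.1970

P(not A) = 0.1970


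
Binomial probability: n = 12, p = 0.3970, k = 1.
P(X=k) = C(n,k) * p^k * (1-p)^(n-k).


C(12,1) = 12
p^1 = 0.397000
(1-p)^11 = 0.003833
P = 12 * 0.397000 * 0.003833 = 0.0183

P(X=1) = 0.0183


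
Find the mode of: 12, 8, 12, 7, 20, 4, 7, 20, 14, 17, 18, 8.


Frequencies: 4:1, 7:2, 8:2, 12:2, 14:1, 17:1, 18:1, 20:2
Max frequency = 2
Mode = 7, 8, 12, 20

Mode = 7, 8, 12, 20


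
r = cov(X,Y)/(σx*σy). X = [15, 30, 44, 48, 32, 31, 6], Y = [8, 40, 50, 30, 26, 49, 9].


Mean X = 29.4286, Mean Y = 30.2857
SD X = 13.751438, SD Y = 16.042037
Cov = 160.877551
r = 160.877551/(13.751438*16.042037) = 0.7293

r = 0.7293


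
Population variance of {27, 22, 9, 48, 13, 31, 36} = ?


Mean = 26.5714
Squared deviations: 0.1837, 20.8980, 308.7551, 459.1837, 184.1837, 19.6122, 88.8980
Sum = 1081.7143
Variance = 1081.7143/7 = 154.5306

Variance = 154.5306


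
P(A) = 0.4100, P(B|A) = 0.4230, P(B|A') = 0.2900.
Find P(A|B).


P(B) = P(B|A)*P(A) + P(B|A')*P(A')
= 0.4230*0.4100 + 0.2900*0.5900
= 0.173430 + 0.171100 = 0.344530
P(A|B) = 0.173430/0.344530 = 0.5034

P(A|B) = 0.5034


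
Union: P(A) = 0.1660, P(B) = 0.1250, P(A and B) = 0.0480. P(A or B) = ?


P(A∪B) = 0.1660 + 0.1250 - 0.0480
= 0.2910 - 0.0480
= 0.2430

P(A∪B) = 0.2430


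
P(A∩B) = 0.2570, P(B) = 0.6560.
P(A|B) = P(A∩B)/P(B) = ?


P(A|B) = 0.2570/0.6560 = 0.3918

P(A|B) = 0.3918


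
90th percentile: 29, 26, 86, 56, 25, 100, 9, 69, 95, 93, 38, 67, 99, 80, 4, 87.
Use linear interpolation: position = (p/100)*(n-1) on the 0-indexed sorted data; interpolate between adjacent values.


Sorted: 4, 9, 25, 26, 29, 38, 56, 67, 69, 80, 86, 87, 93, 95, 99, 100
n = 16
Index = 90/100 * 15 = 13.5000
Lower = data[13] = 95, Upper = data[14] = 99
P90 = 95 + 0.5000*(4) = 97.0000

P90 = 97.0000


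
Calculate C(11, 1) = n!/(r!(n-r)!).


C(11,1) = 11!/(1! × 10!)
= 39916800/(1 × 3628800)
= 11

C(11,1) = 11


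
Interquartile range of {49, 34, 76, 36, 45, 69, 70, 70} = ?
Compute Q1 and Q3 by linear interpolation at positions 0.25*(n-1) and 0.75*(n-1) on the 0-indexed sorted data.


Sorted: 34, 36, 45, 49, 69, 70, 70, 76
Q1 (25th %ile) = 42.7500
Q3 (75th %ile) = 70.0000
IQR = 70.0000 - 42.7500 = 27.2500

IQR = 27.2500


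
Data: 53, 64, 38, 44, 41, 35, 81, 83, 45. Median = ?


Sorted: 35, 38, 41, 44, 45, 53, 64, 81, 83
n = 9 (odd)
Middle value = 45

Median = 45


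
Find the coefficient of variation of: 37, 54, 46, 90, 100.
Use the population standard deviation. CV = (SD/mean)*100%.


Mean = 65.4000
SD = 24.9608
CV = (24.9608/65.4000)*100 = 38.1663%

CV = 38.1663%


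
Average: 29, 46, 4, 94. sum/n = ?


Sum = 29 + 46 + 4 + 94 = 173
n = 4
Mean = 173/4 = 43.2500

Mean = 43.2500


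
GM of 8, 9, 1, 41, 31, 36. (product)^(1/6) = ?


Product = 8 × 9 × 1 × 41 × 31 × 36 = 3294432
GM = 3294432^(1/6) = 12.1982

GM = 12.1982


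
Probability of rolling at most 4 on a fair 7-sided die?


Favorable outcomes (roll ≤ 4): 4
Total outcomes = 7
P = 4/7 = 0.5714

P = 0.5714


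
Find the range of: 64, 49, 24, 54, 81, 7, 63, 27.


Max = 81, Min = 7
Range = 81 - 7 = 74

Range = 74


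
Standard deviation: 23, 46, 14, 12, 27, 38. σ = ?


Mean = 26.6667
Variance = 148.5556
SD = sqrt(148.5556) = 12.1883

SD = 12.1883


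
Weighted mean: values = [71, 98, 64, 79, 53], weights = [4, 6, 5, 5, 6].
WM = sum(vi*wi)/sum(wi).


Numerator = 71*4 + 98*6 + 64*5 + 79*5 + 53*6 = 1905
Denominator = 4 + 6 + 5 + 5 + 6 = 26
WM = 1905/26 = 73.2692

WM = 73.2692


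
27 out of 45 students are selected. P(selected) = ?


P = 27/45 = 0.6000

P = 0.6000


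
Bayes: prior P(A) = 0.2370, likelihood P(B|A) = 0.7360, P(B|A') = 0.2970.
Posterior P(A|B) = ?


P(B) = P(B|A)*P(A) + P(B|A')*P(A')
= 0.7360*0.2370 + 0.2970*0.7630
= 0.174432 + 0.226611 = 0.401043
P(A|B) = 0.174432/0.401043 = 0.4349

P(A|B) = 0.4349


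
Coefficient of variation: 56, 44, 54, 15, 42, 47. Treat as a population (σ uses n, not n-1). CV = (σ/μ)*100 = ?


Mean = 43.0000
SD = 13.4907
CV = (13.4907/43.0000)*100 = 31.3738%

CV = 31.3738%


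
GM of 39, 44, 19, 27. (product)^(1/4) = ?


Product = 39 × 44 × 19 × 27 = 880308
GM = 880308^(1/4) = 30.6308

GM = 30.6308


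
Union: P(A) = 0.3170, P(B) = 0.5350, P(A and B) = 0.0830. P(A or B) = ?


P(A∪B) = 0.3170 + 0.5350 - 0.0830
= 0.8520 - 0.0830
= 0.7690

P(A∪B) = 0.7690


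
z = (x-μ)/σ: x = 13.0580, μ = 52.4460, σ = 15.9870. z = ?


z = (13.0580 - 52.4460)/15.9870
= -39.3880/15.9870
= -2.4638

z = -2.4638


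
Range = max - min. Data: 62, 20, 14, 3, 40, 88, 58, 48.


Max = 88, Min = 3
Range = 88 - 3 = 85

Range = 85


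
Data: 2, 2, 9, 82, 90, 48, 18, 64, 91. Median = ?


Sorted: 2, 2, 9, 18, 48, 64, 82, 90, 91
n = 9 (odd)
Middle value = 48

Median = 48


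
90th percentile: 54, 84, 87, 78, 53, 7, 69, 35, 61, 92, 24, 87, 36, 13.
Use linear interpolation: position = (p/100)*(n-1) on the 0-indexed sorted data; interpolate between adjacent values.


Sorted: 7, 13, 24, 35, 36, 53, 54, 61, 69, 78, 84, 87, 87, 92
n = 14
Index = 90/100 * 13 = 11.7000
Lower = data[11] = 87, Upper = data[12] = 87
P90 = 87 + 0.7000*(0) = 87.0000

P90 = 87.0000


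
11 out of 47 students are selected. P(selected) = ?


P = 11/47 = 0.2340

P = 0.2340


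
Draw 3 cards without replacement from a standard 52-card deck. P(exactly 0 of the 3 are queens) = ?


Hypergeometric: P(X=0) = C(4,0)·C(48,3) / C(52,3)
= 1 × 17296 / 22100
= 17296/22100 = 0.7826

P = 0.7826


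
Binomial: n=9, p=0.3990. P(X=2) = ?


C(9,2) = 36
p^2 = 0.159201
(1-p)^7 = 0.028322
P = 36 * 0.159201 * 0.028322 = 0.1623

P(X=2) = 0.1623


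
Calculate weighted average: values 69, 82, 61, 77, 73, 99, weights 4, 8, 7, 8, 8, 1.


Numerator = 69*4 + 82*8 + 61*7 + 77*8 + 73*8 + 99*1 = 2658
Denominator = 4 + 8 + 7 + 8 + 8 + 1 = 36
WM = 2658/36 = 73.8333

WM = 73.8333


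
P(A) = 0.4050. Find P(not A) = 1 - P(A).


P(not A) = 1 - 0.4050 = 0.5950

P(not A) = 0.5950


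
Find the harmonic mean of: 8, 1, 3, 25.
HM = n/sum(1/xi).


Sum of reciprocals = 1/8 + 1/1 + 1/3 + 1/25 = 1.498333
HM = 4/1.498333 = 2.6696

HM = 2.6696


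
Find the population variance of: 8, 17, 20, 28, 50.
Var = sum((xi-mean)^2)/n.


Mean = 24.6000
Squared deviations: 275.5600, 57.7600, 21.1600, 11.5600, 645.1600
Sum = 1011.2000
Variance = 1011.2000/5 = 202.2400

Variance = 202.2400


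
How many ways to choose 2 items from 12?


C(12,2) = 12!/(2! × 10!)
= 479001600/(2 × 3628800)
= 66

C(12,2) = 66


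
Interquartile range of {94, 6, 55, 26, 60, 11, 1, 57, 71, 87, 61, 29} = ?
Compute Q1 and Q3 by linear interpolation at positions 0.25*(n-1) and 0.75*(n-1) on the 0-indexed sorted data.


Sorted: 1, 6, 11, 26, 29, 55, 57, 60, 61, 71, 87, 94
Q1 (25th %ile) = 22.2500
Q3 (75th %ile) = 63.5000
IQR = 63.5000 - 22.2500 = 41.2500

IQR = 41.2500


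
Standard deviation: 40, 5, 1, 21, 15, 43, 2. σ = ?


Mean = 18.1429
Variance = 262.9796
SD = sqrt(262.9796) = 16.2166

SD = 16.2166


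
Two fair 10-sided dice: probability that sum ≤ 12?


Total outcomes = 10×10 = 100
Favorable (sum ≤ 12): 64
P = 64/100 = 0.6400

P = 0.6400


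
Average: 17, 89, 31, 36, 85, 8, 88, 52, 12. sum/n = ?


Sum = 17 + 89 + 31 + 36 + 85 + 8 + 88 + 52 + 12 = 418
n = 9
Mean = 418/9 = 46.4444

Mean = 46.4444


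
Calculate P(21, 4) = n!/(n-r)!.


P(21,4) = 21!/17!
= 51090942171709440000/355687428096000
= 143640

P(21,4) = 143640


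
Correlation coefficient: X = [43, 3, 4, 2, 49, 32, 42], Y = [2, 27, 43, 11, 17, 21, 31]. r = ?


Mean X = 25.0000, Mean Y = 21.7143
SD X = 19.610493, SD Y = 12.498163
Cov = -90.285714
r = -90.285714/(19.610493*12.498163) = -0.3684

r = -0.3684


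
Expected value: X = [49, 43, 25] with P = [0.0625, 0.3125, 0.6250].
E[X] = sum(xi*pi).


E[X] = 49*0.0625 + 43*0.3125 + 25*0.6250
= 3.0625 + 13.4375 + 15.6250
= 32.1250

E[X] = 32.1250


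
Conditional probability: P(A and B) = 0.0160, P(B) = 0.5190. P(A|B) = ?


P(A|B) = 0.0160/0.5190 = 0.0308

P(A|B) = 0.0308


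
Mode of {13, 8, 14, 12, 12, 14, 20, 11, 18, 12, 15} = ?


Frequencies: 8:1, 11:1, 12:3, 13:1, 14:2, 15:1, 18:1, 20:1
Max frequency = 3
Mode = 12

Mode = 12


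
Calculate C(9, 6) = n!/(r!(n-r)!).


C(9,6) = 9!/(6! × 3!)
= 362880/(720 × 6)
= 84

C(9,6) = 84


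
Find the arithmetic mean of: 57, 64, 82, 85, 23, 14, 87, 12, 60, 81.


Sum = 57 + 64 + 82 + 85 + 23 + 14 + 87 + 12 + 60 + 81 = 565
n = 10
Mean = 565/10 = 56.5000

Mean = 56.5000


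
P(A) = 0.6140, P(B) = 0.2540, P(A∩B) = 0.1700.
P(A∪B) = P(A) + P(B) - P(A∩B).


P(A∪B) = 0.6140 + 0.2540 - 0.1700
= 0.8680 - 0.1700
= 0.6980

P(A∪B) = 0.6980


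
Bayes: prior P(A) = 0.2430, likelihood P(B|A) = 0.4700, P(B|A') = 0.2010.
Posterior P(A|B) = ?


P(B) = P(B|A)*P(A) + P(B|A')*P(A')
= 0.4700*0.2430 + 0.2010*0.7570
= 0.114210 + 0.152157 = 0.266367
P(A|B) = 0.114210/0.266367 = 0.4288

P(A|B) = 0.4288


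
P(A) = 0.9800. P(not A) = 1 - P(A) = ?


P(not A) = 1 - 0.9800 = 0.0200

P(not A) = 0.0200


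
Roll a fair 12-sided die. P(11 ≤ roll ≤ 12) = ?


Favorable outcomes (11 ≤ roll ≤ 12): 2
Total outcomes = 12
P = 2/12 = 0.1667

P = 0.1667


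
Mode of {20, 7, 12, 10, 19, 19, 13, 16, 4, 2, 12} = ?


Frequencies: 2:1, 4:1, 7:1, 10:1, 12:2, 13:1, 16:1, 19:2, 20:1
Max frequency = 2
Mode = 12, 19

Mode = 12, 19


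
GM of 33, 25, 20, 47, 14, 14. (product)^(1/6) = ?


Product = 33 × 25 × 20 × 47 × 14 × 14 = 151998000
GM = 151998000^(1/6) = 23.1015

GM = 23.1015


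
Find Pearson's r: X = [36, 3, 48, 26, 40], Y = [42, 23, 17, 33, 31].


Mean X = 30.6000, Mean Y = 29.2000
SD X = 15.512576, SD Y = 8.588364
Cov = 5.480000
r = 5.480000/(15.512576*8.588364) = 0.0411

r = 0.0411


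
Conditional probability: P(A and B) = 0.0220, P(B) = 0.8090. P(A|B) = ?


P(A|B) = 0.0220/0.8090 = 0.0272

P(A|B) = 0.0272


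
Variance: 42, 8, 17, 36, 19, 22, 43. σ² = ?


Mean = 26.7143
Squared deviations: 233.6531, 350.2245, 94.3673, 86.2245, 59.5102, 22.2245, 265.2245
Sum = 1111.4286
Variance = 1111.4286/7 = 158.7755

Variance = 158.7755


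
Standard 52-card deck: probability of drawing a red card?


26 red cards in 52 cards
P = 26/52 = 0.5000

P = 0.5000


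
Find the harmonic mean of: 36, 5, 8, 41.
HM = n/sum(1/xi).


Sum of reciprocals = 1/36 + 1/5 + 1/8 + 1/41 = 0.377168
HM = 4/0.377168 = 10.6054

HM = 10.6054


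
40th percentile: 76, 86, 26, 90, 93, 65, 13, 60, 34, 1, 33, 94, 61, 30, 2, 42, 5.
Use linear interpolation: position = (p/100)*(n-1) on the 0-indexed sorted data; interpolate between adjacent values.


Sorted: 1, 2, 5, 13, 26, 30, 33, 34, 42, 60, 61, 65, 76, 86, 90, 93, 94
n = 17
Index = 40/100 * 16 = 6.4000
Lower = data[6] = 33, Upper = data[7] = 34
P40 = 33 + 0.4000*(1) = 33.4000

P40 = 33.4000


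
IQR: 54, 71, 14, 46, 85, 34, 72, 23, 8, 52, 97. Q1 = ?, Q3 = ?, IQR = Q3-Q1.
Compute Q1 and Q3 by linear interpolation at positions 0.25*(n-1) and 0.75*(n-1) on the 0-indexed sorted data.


Sorted: 8, 14, 23, 34, 46, 52, 54, 71, 72, 85, 97
Q1 (25th %ile) = 28.5000
Q3 (75th %ile) = 71.5000
IQR = 71.5000 - 28.5000 = 43.0000

IQR = 43.0000


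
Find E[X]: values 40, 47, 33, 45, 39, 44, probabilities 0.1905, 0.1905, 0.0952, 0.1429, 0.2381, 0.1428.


E[X] = 40*0.1905 + 47*0.1905 + 33*0.0952 + 45*0.1429 + 39*0.2381 + 44*0.1428
= 7.6200 + 8.9535 + 3.1416 + 6.4305 + 9.2859 + 6.2832
= 41.7147

E[X] = 41.7147


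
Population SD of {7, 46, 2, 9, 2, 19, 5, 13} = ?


Mean = 12.8750
Variance = 185.3594
SD = sqrt(185.3594) = 13.6147

SD = 13.6147


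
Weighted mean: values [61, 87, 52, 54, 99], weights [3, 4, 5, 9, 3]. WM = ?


Numerator = 61*3 + 87*4 + 52*5 + 54*9 + 99*3 = 1574
Denominator = 3 + 4 + 5 + 9 + 3 = 24
WM = 1574/24 = 65.5833

WM = 65.5833


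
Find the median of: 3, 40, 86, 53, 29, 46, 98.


Sorted: 3, 29, 40, 46, 53, 86, 98
n = 7 (odd)
Middle value = 46

Median = 46


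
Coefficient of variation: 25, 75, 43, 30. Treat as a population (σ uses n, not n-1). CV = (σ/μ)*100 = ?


Mean = 43.2500
SD = 19.4727
CV = (19.4727/43.2500)*100 = 45.0237%

CV = 45.0237%


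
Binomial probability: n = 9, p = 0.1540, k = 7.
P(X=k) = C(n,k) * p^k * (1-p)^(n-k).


C(9,7) = 36
p^7 = 2.054211e-06
(1-p)^2 = 0.715716
P = 36 * 2.054211e-06 * 0.715716 = 5.2928e-05

P(X=7) = 5.2928e-05


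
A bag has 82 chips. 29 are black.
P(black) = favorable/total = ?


P = 29/82 = 0.3537

P = 0.3537


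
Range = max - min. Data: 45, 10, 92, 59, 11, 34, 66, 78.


Max = 92, Min = 10
Range = 92 - 10 = 82

Range = 82


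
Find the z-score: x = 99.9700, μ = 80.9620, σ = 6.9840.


z = (99.9700 - 80.9620)/6.9840
= 19.0080/6.9840
= 2.7216

z = 2.7216


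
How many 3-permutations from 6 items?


P(6,3) = 6!/3!
= 720/6
= 120

P(6,3) = 120


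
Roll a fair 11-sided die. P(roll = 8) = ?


Favorable outcomes (roll = 8): 1
Total outcomes = 11
P = 1/11 = 0.0909

P = 0.0909


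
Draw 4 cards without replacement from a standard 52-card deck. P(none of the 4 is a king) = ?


P(no kings) = (48/52) × (47/51) × (46/50) × (45/49)
= 0.7187

P = 0.7187


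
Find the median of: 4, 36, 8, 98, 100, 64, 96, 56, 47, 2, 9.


Sorted: 2, 4, 8, 9, 36, 47, 56, 64, 96, 98, 100
n = 11 (odd)
Middle value = 47

Median = 47


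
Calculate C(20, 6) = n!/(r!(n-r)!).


C(20,6) = 20!/(6! × 14!)
= 2432902008176640000/(720 × 87178291200)
= 38760

C(20,6) = 38760


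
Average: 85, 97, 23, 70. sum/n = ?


Sum = 85 + 97 + 23 + 70 = 275
n = 4
Mean = 275/4 = 68.7500

Mean = 68.7500


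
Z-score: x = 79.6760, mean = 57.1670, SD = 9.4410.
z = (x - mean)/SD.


z = (79.6760 - 57.1670)/9.4410
= 22.5090/9.4410
= 2.3842

z = 2.3842


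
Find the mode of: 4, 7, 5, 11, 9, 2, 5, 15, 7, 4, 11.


Frequencies: 2:1, 4:2, 5:2, 7:2, 9:1, 11:2, 15:1
Max frequency = 2
Mode = 4, 5, 7, 11

Mode = 4, 5, 7, 11


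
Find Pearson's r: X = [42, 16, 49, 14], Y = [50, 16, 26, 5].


Mean X = 30.2500, Mean Y = 24.2500
SD X = 15.465688, SD Y = 16.618890
Cov = 191.437500
r = 191.437500/(15.465688*16.618890) = 0.7448

r = 0.7448


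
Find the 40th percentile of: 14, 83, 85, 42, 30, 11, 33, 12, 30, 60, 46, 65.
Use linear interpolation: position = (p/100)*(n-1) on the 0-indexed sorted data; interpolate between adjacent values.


Sorted: 11, 12, 14, 30, 30, 33, 42, 46, 60, 65, 83, 85
n = 12
Index = 40/100 * 11 = 4.4000
Lower = data[4] = 30, Upper = data[5] = 33
P40 = 30 + 0.4000*(3) = 31.2000

P40 = 31.2000


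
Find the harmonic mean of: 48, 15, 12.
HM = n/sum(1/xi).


Sum of reciprocals = 1/48 + 1/15 + 1/12 = 0.170833
HM = 3/0.170833 = 17.5610

HM = 17.5610


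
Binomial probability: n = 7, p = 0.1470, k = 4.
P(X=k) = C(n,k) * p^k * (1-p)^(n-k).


C(7,4) = 35
p^4 = 0.000467
(1-p)^3 = 0.620650
P = 35 * 0.000467 * 0.620650 = 0.0101

P(X=4) = 0.0101


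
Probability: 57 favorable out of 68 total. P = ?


P = 57/68 = 0.8382

P = 0.8382


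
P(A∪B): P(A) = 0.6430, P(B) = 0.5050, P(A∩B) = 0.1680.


P(A∪B) = 0.6430 + 0.5050 - 0.1680
= 1.1480 - 0.1680
= 0.9800

P(A∪B) = 0.9800


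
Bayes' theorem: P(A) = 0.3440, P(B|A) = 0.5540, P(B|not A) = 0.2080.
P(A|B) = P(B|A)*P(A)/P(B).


P(B) = P(B|A)*P(A) + P(B|A')*P(A')
= 0.5540*0.3440 + 0.2080*0.6560
= 0.190576 + 0.136448 = 0.327024
P(A|B) = 0.190576/0.327024 = 0.5828

P(A|B) = 0.5828


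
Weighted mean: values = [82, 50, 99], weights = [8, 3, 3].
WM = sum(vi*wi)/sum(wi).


Numerator = 82*8 + 50*3 + 99*3 = 1103
Denominator = 8 + 3 + 3 = 14
WM = 1103/14 = 78.7857

WM = 78.7857


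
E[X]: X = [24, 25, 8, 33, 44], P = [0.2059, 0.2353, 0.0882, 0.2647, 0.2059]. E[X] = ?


E[X] = 24*0.2059 + 25*0.2353 + 8*0.0882 + 33*0.2647 + 44*0.2059
= 4.9416 + 5.8825 + 0.7056 + 8.7351 + 9.0596
= 29.3244

E[X] = 29.3244


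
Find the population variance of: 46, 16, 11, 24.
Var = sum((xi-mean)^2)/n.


Mean = 24.2500
Squared deviations: 473.0625, 68.0625, 175.5625, 0.0625
Sum = 716.7500
Variance = 716.7500/4 = 179.1875

Variance = 179.1875


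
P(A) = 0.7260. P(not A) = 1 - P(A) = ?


P(not A) = 1 - 0.7260 = 0.2740

P(not A) = 0.2740


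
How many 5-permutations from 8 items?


P(8,5) = 8!/3!
= 40320/6
= 6720

P(8,5) = 6720


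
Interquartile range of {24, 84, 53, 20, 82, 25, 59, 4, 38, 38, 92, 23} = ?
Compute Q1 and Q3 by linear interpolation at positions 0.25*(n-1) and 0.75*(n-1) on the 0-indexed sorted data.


Sorted: 4, 20, 23, 24, 25, 38, 38, 53, 59, 82, 84, 92
Q1 (25th %ile) = 23.7500
Q3 (75th %ile) = 64.7500
IQR = 64.7500 - 23.7500 = 41.0000

IQR = 41.0000


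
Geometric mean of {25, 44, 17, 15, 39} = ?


Product = 25 × 44 × 17 × 15 × 39 = 10939500
GM = 10939500^(1/5) = 25.5740

GM = 25.5740


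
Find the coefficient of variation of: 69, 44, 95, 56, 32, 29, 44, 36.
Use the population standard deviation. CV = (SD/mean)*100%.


Mean = 50.6250
SD = 20.7722
CV = (20.7722/50.6250)*100 = 41.0315%

CV = 41.0315%


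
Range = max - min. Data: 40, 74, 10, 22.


Max = 74, Min = 10
Range = 74 - 10 = 64

Range = 64


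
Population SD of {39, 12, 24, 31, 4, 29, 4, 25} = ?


Mean = 21.0000
Variance = 146.5000
SD = sqrt(146.5000) = 12.1037

SD = 12.1037


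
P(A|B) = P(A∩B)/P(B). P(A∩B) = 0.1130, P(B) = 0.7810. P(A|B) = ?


P(A|B) = 0.1130/0.7810 = 0.1447

P(A|B) = 0.1447


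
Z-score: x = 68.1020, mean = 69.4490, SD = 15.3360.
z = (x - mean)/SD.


z = (68.1020 - 69.4490)/15.3360
= -1.3470/15.3360
= -0.0878

z = -0.0878


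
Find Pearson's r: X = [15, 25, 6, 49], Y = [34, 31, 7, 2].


Mean X = 23.7500, Mean Y = 18.5000
SD X = 16.052648, SD Y = 14.150972
Cov = -83.125000
r = -83.125000/(16.052648*14.150972) = -0.3659

r = -0.3659


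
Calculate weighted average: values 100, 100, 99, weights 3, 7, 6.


Numerator = 100*3 + 100*7 + 99*6 = 1594
Denominator = 3 + 7 + 6 = 16
WM = 1594/16 = 99.6250

WM = 99.6250


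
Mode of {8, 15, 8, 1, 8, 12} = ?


Frequencies: 1:1, 8:3, 12:1, 15:1
Max frequency = 3
Mode = 8

Mode = 8


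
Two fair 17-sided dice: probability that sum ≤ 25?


Total outcomes = 17×17 = 289
Favorable (sum ≤ 25): 244
P = 244/289 = 0.8443

P = 0.8443


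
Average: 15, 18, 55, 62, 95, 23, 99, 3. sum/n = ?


Sum = 15 + 18 + 55 + 62 + 95 + 23 + 99 + 3 = 370
n = 8
Mean = 370/8 = 46.2500

Mean = 46.2500


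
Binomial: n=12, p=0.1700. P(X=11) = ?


C(12,11) = 12
p^11 = 3.427190e-09
(1-p)^1 = 0.830000
P = 12 * 3.427190e-09 * 0.830000 = 3.4135e-08

P(X=11) = 3.4135e-08


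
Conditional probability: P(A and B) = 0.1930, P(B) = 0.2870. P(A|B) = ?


P(A|B) = 0.1930/0.2870 = 0.6725

P(A|B) = 0.6725


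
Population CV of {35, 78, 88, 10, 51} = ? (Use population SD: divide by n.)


Mean = 52.4000
SD = 28.3732
CV = (28.3732/52.4000)*100 = 54.1474%

CV = 54.1474%


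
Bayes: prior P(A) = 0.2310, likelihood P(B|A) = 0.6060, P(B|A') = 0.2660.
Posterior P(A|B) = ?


P(B) = P(B|A)*P(A) + P(B|A')*P(A')
= 0.6060*0.2310 + 0.2660*0.7690
= 0.139986 + 0.204554 = 0.344540
P(A|B) = 0.139986/0.344540 = 0.4063

P(A|B) = 0.4063


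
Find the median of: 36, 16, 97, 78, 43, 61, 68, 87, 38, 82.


Sorted: 16, 36, 38, 43, 61, 68, 78, 82, 87, 97
n = 10 (even)
Middle values: 61 and 68
Median = (61+68)/2 = 64.5000

Median = 64.5000


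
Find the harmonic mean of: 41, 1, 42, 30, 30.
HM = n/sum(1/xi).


Sum of reciprocals = 1/41 + 1/1 + 1/42 + 1/30 + 1/30 = 1.114866
HM = 5/1.114866 = 4.4848

HM = 4.4848


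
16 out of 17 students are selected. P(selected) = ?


P = 16/17 = 0.9412

P = 0.9412


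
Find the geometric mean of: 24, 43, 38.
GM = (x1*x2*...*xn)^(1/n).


Product = 24 × 43 × 38 = 39216
GM = 39216^(1/3) = 33.9746

GM = 33.9746


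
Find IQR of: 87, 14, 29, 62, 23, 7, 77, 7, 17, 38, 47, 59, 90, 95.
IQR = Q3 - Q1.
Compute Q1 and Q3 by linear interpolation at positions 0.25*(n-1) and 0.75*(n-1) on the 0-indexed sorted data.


Sorted: 7, 7, 14, 17, 23, 29, 38, 47, 59, 62, 77, 87, 90, 95
Q1 (25th %ile) = 18.5000
Q3 (75th %ile) = 73.2500
IQR = 73.2500 - 18.5000 = 54.7500

IQR = 54.7500


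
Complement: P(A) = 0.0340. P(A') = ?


P(not A) = 1 - 0.0340 = 0.9660

P(not A) = 0.9660


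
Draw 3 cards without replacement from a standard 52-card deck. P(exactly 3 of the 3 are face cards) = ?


Hypergeometric: P(X=3) = C(12,3)·C(40,0) / C(52,3)
= 220 × 1 / 22100
= 220/22100 = 0.0100

P = 0.0100


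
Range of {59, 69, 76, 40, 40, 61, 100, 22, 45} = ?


Max = 100, Min = 22
Range = 100 - 22 = 78

Range = 78


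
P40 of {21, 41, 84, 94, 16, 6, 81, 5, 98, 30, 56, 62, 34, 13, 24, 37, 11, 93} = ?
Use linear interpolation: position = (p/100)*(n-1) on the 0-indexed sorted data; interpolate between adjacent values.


Sorted: 5, 6, 11, 13, 16, 21, 24, 30, 34, 37, 41, 56, 62, 81, 84, 93, 94, 98
n = 18
Index = 40/100 * 17 = 6.8000
Lower = data[6] = 24, Upper = data[7] = 30
P40 = 24 + 0.8000*(6) = 28.8000

P40 = 28.8000


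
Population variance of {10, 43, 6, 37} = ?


Mean = 24.0000
Squared deviations: 196.0000, 361.0000, 324.0000, 169.0000
Sum = 1050.0000
Variance = 1050.0000/4 = 262.5000

Variance = 262.5000


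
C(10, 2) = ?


C(10,2) = 10!/(2! × 8!)
= 3628800/(2 × 40320)
= 45

C(10,2) = 45


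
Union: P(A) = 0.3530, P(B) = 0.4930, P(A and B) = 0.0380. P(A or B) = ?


P(A∪B) = 0.3530 + 0.4930 - 0.0380
= 0.8460 - 0.0380
= 0.8080

P(A∪B) = 0.8080


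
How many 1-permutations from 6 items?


P(6,1) = 6!/5!
= 720/120
= 6

P(6,1) = 6


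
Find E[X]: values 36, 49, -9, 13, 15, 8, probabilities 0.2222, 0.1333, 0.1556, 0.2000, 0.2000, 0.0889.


E[X] = 36*0.2222 + 49*0.1333 - 9*0.1556 + 13*0.2000 + 15*0.2000 + 8*0.0889
= 7.9992 + 6.5317 - 1.4004 + 2.6000 + 3.0000 + 0.7112
= 19.4417

E[X] = 19.4417


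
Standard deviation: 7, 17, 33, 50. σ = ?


Mean = 26.7500
Variance = 266.1875
SD = sqrt(266.1875) = 16.3153

SD = 16.3153
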